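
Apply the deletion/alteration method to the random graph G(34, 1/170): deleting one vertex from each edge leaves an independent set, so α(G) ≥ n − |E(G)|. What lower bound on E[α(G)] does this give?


E[|E(G)|] = C(34, 2)·p = 561 · (1/170) = 33/10.
E[α(G)] ≥ n − E[|E(G)|] = 34 − 33/10 = 307/10.
Numerically: ≈ 30.70000.
(This is only a lower bound; the true E[α(G)] may be larger.)

E[α(G)] ≥ 307/10 ≈ 30.70000.


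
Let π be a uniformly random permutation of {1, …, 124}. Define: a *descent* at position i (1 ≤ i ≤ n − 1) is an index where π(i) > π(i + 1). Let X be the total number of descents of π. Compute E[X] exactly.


Write X = Σ X_I over i = 1, …, 123, with X_I the indicator of one descent.
There are 123 indicators.
For each fixed i, the pair (π(i), π(i+1)) is a uniformly random ordered pair of distinct values from {1, …, 124}; by symmetry P[π(i) > π(i+1)] = 1/2.
By linearity: E[X] = 123 · (1/2) = (124 − 1) · (1/2) = 123/2 ≈ 61.500.

E[X] = 123/2 = 61.500.


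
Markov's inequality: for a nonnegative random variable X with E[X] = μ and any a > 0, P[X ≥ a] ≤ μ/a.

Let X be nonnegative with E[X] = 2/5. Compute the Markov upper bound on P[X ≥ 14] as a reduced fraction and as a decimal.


μ = E[X] = 2/5, a = 14.
Markov: P[X ≥ 14] ≤ μ/a = (2/5)/14 = 1/35.
Numerically: ≈ 0.029.
(Since a = 14 > μ = 0.400, the bound 1/35 is < 1 and informative.)

P[X ≥ 14] ≤ 1/35 ≈ 0.029.


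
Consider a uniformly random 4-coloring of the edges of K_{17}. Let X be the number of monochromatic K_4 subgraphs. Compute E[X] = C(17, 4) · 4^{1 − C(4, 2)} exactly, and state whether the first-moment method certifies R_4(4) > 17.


E[X] = C(17, 4) · 4^{1 − 6} = 2380 · 4^{−5} = 2380/1024.
As a reduced fraction: E[X] = 595/256 ≈ 2.32422.
Is E[X] < 1? NO.
Since E[X] ≥ 1, the first-moment bound is inconclusive at n = 17; it does NOT by itself certify R_4(4) > 17.

E[X] = 595/256 ≈ 2.32422; E[X] ≥ 1; first-moment method inconclusive here.


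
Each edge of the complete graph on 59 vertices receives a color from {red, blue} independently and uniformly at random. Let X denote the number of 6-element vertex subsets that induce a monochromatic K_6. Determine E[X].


Let X = Σ_S X_S over the C(59, 6) = 45057474 subsets S of size 6, where X_S = 1 if the K_6 on S is monochromatic.
For a fixed S, the K_6 on S has C(6, 2) = 15 edges. P[all 15 edges red] = (1/2)^15, and likewise for blue, so P[monochromatic] = 2·(1/2)^15 = 2^{1 − 15} = 1/16384.
Summing: E[X] = C(59, 6) · 2^{1 − 15} = 45057474 · 1/16384 = 22528737/8192.
Numerically: E[X] ≈ 2750.08997.

E[X] = C(59,6)·2^(1−C(6,2)) = 22528737/8192 ≈ 2750.08997.


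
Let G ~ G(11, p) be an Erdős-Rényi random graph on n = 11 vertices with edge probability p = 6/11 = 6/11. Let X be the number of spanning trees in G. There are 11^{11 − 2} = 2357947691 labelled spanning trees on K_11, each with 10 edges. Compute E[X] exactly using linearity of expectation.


K_11 has 11^{11 − 2} = 2357947691 labelled spanning trees.
For each such spanning tree H, let X_H = 1 if all 10 edges of H are present in G. Then P[X_H = 1] = p^{10} = (6/11)^{10} = 60466176/25937424601.
Summing the indicators: E[X] = Σ_H E[X_H] = 2357947691 · p^{10} = 2357947691 · 60466176/25937424601 = 60466176/11.
Numerically: E[X] ≈ 5.49693e+06.

E[X] = 2357947691 · (6/11)^{10} = 60466176/11 ≈ 5.49693e+06.


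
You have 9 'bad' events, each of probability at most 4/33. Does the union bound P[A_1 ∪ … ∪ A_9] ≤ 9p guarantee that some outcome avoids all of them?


Union bound: P[∪_{i=1}^{9} A_i] ≤ Σ_i P[A_i] ≤ 9·p = 9·(4/33) = 12/11.
Numerically: 12/11 ≈ 1.090909.
Is 12/11 < 1? NO.
Since the bound 12/11 is ≥ 1, the union bound is uninformative here; it does NOT by itself certify existence.

9·p = 12/11 ≈ 1.090909; existence NOT certified by the union bound.


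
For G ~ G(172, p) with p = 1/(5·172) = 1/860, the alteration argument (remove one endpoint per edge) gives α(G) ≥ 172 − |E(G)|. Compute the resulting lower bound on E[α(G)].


E[|E(G)|] = C(172, 2)·p = 14706 · (1/860) = 171/10.
E[α(G)] ≥ n − E[|E(G)|] = 172 − 171/10 = 1549/10.
Numerically: ≈ 154.900000.
(This is only a lower bound; the true E[α(G)] may be larger.)

E[α(G)] ≥ 1549/10 ≈ 154.900000.


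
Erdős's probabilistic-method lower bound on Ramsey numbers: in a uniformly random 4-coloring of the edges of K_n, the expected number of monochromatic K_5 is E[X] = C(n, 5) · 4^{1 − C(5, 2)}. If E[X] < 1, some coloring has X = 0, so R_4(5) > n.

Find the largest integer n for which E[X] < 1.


We need C(n, 5) · 4^{1 − 10} < 1, i.e. C(n, 5) < 4^{10 − 1} = 262144.
Check values of n near the boundary:
  n = 31: C(31, 5) = 169911; 169911 < 262144? YES
  n = 32: C(32, 5) = 201376; 201376 < 262144? YES
  n = 33: C(33, 5) = 237336; 237336 < 262144? YES
  n = 34: C(34, 5) = 278256; 278256 < 262144? NO
  n = 35: C(35, 5) = 324632; 324632 < 262144? NO
  n = 36: C(36, 5) = 376992; 376992 < 262144? NO
The largest n with C(n, 5) < 262144 is n = 33 (where E[X] = 29667/32768 ≈ 0.905). Hence R_4(5) > 33, i.e. R_4(5) ≥ 34.

Largest n = 33; hence R_4(5) > 33.


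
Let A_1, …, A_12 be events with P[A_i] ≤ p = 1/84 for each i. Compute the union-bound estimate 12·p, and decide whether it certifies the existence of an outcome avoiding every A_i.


Union bound: P[∪_{i=1}^{12} A_i] ≤ Σ_i P[A_i] ≤ 12·p = 12·(1/84) = 1/7.
Numerically: 1/7 ≈ 0.143.
Is 1/7 < 1? YES.
Since P[∪ A_i] ≤ 1/7 < 1, the complement has P[∩ A_i^c] ≥ 1 − 1/7 = 6/7 > 0, so some outcome avoids every A_i.

12·p = 1/7 ≈ 0.143; existence CERTIFIED by the union bound.


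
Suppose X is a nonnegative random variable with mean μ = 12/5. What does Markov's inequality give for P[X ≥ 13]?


μ = E[X] = 12/5, a = 13.
Markov: P[X ≥ 13] ≤ μ/a = (12/5)/13 = 12/65.
Numerically: ≈ 0.184615.
(Since a = 13 > μ = 2.400000, the bound 12/65 is < 1 and informative.)

P[X ≥ 13] ≤ 12/65 ≈ 0.184615.


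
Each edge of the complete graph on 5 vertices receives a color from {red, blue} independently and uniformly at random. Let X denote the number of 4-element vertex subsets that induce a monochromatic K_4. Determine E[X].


Let X = Σ_S X_S over the C(5, 4) = 5 subsets S of size 4, where X_S = 1 if the K_4 on S is monochromatic.
For a fixed S, the K_4 on S has C(4, 2) = 6 edges. P[all 6 edges red] = (1/2)^6, and likewise for blue, so P[monochromatic] = 2·(1/2)^6 = 2^{1 − 6} = 1/32.
By linearity of expectation: E[X] = C(5, 4) · 2^{1 − 6} = 5 · 1/32 = 5/32.
Numerically: E[X] ≈ 0.1562.

E[X] = C(5,4)·2^(1−C(4,2)) = 5/32 ≈ 0.1562.


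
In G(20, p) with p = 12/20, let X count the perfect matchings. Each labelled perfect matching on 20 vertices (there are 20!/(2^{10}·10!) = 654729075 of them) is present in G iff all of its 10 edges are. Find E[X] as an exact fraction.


K_20 has 20!/(2^{10}·10!) = 654729075 labelled perfect matchings.
For each such perfect matching H, let X_H = 1 if all 10 edges of H are present in G. Then P[X_H = 1] = p^{10} = (3/5)^{10} = 59049/9765625.
By linearity: E[X] = Σ_H E[X_H] = 654729075 · p^{10} = 654729075 · 59049/9765625 = 1546443885987/390625.
Numerically: E[X] ≈ 3.959e+06.

E[X] = 654729075 · (3/5)^{10} = 1546443885987/390625 ≈ 3.959e+06.


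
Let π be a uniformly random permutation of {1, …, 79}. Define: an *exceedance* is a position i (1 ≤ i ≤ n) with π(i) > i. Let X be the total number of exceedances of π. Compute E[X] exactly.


Write X = Σ_{i=1}^{79} X_i, where X_i = 1_{π(i) > i}.
For each fixed i, π(i) is uniform over {1, …, 79} (marginal of a uniform permutation), so P[π(i) > i] = (n − i)/n. Summing: Σ_{i=1}^{79} (n − i)/n = (0 + 1 + … + 78)/79 = 79(79 − 1)/(2·79) = (79 − 1)/2.
Hence E[X] = Σ_{i=1}^{79} (79 − i)/79 = 39 ≈ 39.000.

E[X] = 39 = 39.000.


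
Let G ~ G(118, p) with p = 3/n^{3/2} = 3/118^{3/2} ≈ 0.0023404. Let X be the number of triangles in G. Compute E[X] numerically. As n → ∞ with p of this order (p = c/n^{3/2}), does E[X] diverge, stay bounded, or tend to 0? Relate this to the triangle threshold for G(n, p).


Number of potential triangles: C(118, 3) = 266916.
Each occurs with probability p³ ≈ (0.0023404)³ ≈ 1.2820198e-08.
By linearity: E[X] = C(118, 3)·p³ ≈ 266916 · 1.2820198e-08 ≈ 0.00342.
Since α = 3/2 > 1, p = c/n^{3/2} = o(1/n) is below the triangle threshold p ~ 1/n. Asymptotically E[X] ~ (c³/6)·n^{3(1−α)} = (3³/6)·n^{-1.5} → 0, so by Markov's inequality G has no triangles w.h.p.

E[X] ≈ 0.00342; in regime p = Θ(1/n^{3/2}) E[X] tends to 0 (below the triangle threshold p ~ 1/n).


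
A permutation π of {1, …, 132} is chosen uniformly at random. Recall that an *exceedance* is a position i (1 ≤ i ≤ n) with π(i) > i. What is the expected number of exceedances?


Write X = Σ_{i=1}^{132} X_i, where X_i = 1_{π(i) > i}.
For each fixed i, π(i) is uniform over {1, …, 132} (marginal of a uniform permutation), so P[π(i) > i] = (n − i)/n. Summing: Σ_{i=1}^{132} (n − i)/n = (0 + 1 + … + 131)/132 = 132(132 − 1)/(2·132) = (132 − 1)/2.
Hence E[X] = Σ_{i=1}^{132} (132 − i)/132 = 131/2 ≈ 65.5000.

E[X] = 131/2 = 65.5000.


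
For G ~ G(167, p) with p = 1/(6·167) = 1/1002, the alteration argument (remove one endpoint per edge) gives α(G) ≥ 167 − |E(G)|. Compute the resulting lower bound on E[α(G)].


E[|E(G)|] = C(167, 2)·p = 13861 · (1/1002) = 83/6.
E[α(G)] ≥ n − E[|E(G)|] = 167 − 83/6 = 919/6.
Numerically: ≈ 153.167.
(This is only a lower bound; the true E[α(G)] may be larger.)

E[α(G)] ≥ 919/6 ≈ 153.167.


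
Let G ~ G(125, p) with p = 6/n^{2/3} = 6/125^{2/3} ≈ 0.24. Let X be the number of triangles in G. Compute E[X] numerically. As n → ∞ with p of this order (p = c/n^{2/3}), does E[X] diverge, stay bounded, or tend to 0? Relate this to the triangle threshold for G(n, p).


Number of potential triangles: C(125, 3) = 317750.
Each occurs with probability p³ ≈ (0.24)³ ≈ 1.382400e-02.
By linearity: E[X] = C(125, 3)·p³ ≈ 317750 · 1.382400e-02 ≈ 4392.5760.
Since α = 2/3 < 1, p = c/n^{2/3} ≫ 1/n is above the triangle threshold p ~ 1/n. Asymptotically E[X] ~ (c³/6)·n^{3(1−α)} = (6³/6)·n^{1} → ∞; triangles are abundant w.h.p.

E[X] ≈ 4392.5760; in regime p = Θ(1/n^{2/3}) E[X] diverges (above the triangle threshold p ~ 1/n).


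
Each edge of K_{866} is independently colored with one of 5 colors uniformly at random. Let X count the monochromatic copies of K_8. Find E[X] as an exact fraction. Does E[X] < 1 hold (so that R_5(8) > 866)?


E[X] = C(866, 8) · 5^{1 − 28} = 7595214554331451620 · 5^{−27} = 7595214554331451620/7450580596923828125.
As a reduced fraction: E[X] = 1519042910866290324/1490116119384765625 ≈ 1.019412.
Is E[X] < 1? NO.
Since E[X] ≥ 1, the first-moment bound is inconclusive at n = 866; it does NOT by itself certify R_5(8) > 866.

E[X] = 1519042910866290324/1490116119384765625 ≈ 1.019412; E[X] ≥ 1; first-moment method inconclusive here.


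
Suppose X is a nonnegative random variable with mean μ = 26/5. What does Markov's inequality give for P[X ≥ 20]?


μ = E[X] = 26/5, a = 20.
Markov: P[X ≥ 20] ≤ μ/a = (26/5)/20 = 13/50.
Numerically: ≈ 0.26000.
(Since a = 20 > μ = 5.20000, the bound 13/50 is < 1 and informative.)

P[X ≥ 20] ≤ 13/50 ≈ 0.26000.


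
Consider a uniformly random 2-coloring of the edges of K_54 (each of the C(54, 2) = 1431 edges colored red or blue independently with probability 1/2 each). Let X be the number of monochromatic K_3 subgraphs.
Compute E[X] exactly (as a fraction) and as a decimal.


Let X = Σ_S X_S over the C(54, 3) = 24804 subsets S of size 3, where X_S = 1 if the K_3 on S is monochromatic.
For a fixed S, the K_3 on S has C(3, 2) = 3 edges. P[all 3 edges red] = (1/2)^3, and likewise for blue, so P[monochromatic] = 2·(1/2)^3 = 2^{1 − 3} = 1/4.
Summing: E[X] = C(54, 3) · 2^{1 − 3} = 24804 · 1/4 = 6201.
Numerically: E[X] ≈ 6201.00000.

E[X] = C(54,3)·2^(1−C(3,2)) = 6201 ≈ 6201.00000.


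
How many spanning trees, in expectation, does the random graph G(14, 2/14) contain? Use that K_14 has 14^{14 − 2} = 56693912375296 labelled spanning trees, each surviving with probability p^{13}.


K_14 has 14^{14 − 2} = 56693912375296 labelled spanning trees.
For each such spanning tree H, let X_H = 1 if all 13 edges of H are present in G. Then P[X_H = 1] = p^{13} = (1/7)^{13} = 1/96889010407.
Summing the indicators: E[X] = Σ_H E[X_H] = 56693912375296 · p^{13} = 56693912375296 · 1/96889010407 = 4096/7.
Numerically: E[X] ≈ 585.

E[X] = 56693912375296 · (1/7)^{13} = 4096/7 ≈ 585.


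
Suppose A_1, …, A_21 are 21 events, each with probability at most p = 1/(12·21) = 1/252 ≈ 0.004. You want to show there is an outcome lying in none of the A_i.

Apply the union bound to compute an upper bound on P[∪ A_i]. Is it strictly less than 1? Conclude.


Union bound: P[∪_{i=1}^{21} A_i] ≤ Σ_i P[A_i] ≤ 21·p = 21·(1/252) = 1/12.
Numerically: 1/12 ≈ 0.083.
Is 1/12 < 1? YES.
Since P[∪ A_i] ≤ 1/12 < 1, the complement has P[∩ A_i^c] ≥ 1 − 1/12 = 11/12 > 0, so some outcome avoids every A_i.

21·p = 1/12 ≈ 0.083; existence CERTIFIED by the union bound.


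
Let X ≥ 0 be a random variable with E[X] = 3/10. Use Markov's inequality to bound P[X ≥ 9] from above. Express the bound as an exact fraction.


μ = E[X] = 3/10, a = 9.
Markov: P[X ≥ 9] ≤ μ/a = (3/10)/9 = 1/30.
Numerically: ≈ 0.033333.
(Since a = 9 > μ = 0.300000, the bound 1/30 is < 1 and informative.)

P[X ≥ 9] ≤ 1/30 ≈ 0.033333.


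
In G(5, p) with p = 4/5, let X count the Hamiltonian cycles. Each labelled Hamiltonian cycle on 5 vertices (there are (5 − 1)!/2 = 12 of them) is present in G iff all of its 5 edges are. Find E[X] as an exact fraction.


K_5 has (5 − 1)!/2 = 12 labelled Hamiltonian cycles.
For each such Hamiltonian cycle H, let X_H = 1 if all 5 edges of H are present in G. Then P[X_H = 1] = p^{5} = (4/5)^{5} = 1024/3125.
By linearity of expectation: E[X] = Σ_H E[X_H] = 12 · p^{5} = 12 · 1024/3125 = 12288/3125.
Numerically: E[X] ≈ 3.9322.

E[X] = 12 · (4/5)^{5} = 12288/3125 ≈ 3.9322.


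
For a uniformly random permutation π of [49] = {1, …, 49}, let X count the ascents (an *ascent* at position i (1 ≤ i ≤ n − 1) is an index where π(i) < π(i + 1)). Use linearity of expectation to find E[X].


Write X = Σ X_I over i = 1, …, 48, with X_I the indicator of one ascent.
There are 48 indicators.
For each fixed i, the pair (π(i), π(i+1)) is a uniformly random ordered pair of distinct values from {1, …, 49}; by symmetry P[π(i) < π(i+1)] = 1/2.
By linearity: E[X] = 48 · (1/2) = (49 − 1) · (1/2) = 24 ≈ 24.000000.

E[X] = 24 = 24.000000.


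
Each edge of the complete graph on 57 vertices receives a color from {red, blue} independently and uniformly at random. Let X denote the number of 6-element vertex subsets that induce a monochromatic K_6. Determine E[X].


Let X = Σ_S X_S over the C(57, 6) = 36288252 subsets S of size 6, where X_S = 1 if the K_6 on S is monochromatic.
For a fixed S, the K_6 on S has C(6, 2) = 15 edges. P[all 15 edges red] = (1/2)^15, and likewise for blue, so P[monochromatic] = 2·(1/2)^15 = 2^{1 − 15} = 1/16384.
By linearity of expectation: E[X] = C(57, 6) · 2^{1 − 15} = 36288252 · 1/16384 = 9072063/4096.
Numerically: E[X] ≈ 2214.859131.

E[X] = C(57,6)·2^(1−C(6,2)) = 9072063/4096 ≈ 2214.859131.


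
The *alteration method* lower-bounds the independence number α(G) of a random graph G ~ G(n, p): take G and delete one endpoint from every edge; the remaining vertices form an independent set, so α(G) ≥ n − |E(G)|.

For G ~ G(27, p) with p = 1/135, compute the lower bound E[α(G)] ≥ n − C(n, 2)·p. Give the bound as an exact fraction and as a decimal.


E[|E(G)|] = C(27, 2)·p = 351 · (1/135) = 13/5.
E[α(G)] ≥ n − E[|E(G)|] = 27 − 13/5 = 122/5.
Numerically: ≈ 24.40000.
(This is only a lower bound; the true E[α(G)] may be larger.)

E[α(G)] ≥ 122/5 ≈ 24.40000.


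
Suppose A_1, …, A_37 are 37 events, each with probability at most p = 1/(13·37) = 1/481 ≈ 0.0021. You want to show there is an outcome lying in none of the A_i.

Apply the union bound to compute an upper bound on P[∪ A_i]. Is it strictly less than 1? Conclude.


Union bound: P[∪_{i=1}^{37} A_i] ≤ Σ_i P[A_i] ≤ 37·p = 37·(1/481) = 1/13.
Numerically: 1/13 ≈ 0.0769.
Is 1/13 < 1? YES.
Since P[∪ A_i] ≤ 1/13 < 1, the complement has P[∩ A_i^c] ≥ 1 − 1/13 = 12/13 > 0, so some outcome avoids every A_i.

37·p = 1/13 ≈ 0.0769; existence CERTIFIED by the union bound.


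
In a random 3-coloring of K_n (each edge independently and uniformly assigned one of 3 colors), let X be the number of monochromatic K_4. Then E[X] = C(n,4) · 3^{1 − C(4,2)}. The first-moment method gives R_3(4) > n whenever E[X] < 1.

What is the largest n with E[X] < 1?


We need C(n, 4) · 3^{1 − 6} < 1, i.e. C(n, 4) < 3^{6 − 1} = 243.
Check values of n near the boundary:
  n = 6: C(6, 4) = 15; 15 < 243? YES
  n = 7: C(7, 4) = 35; 35 < 243? YES
  n = 8: C(8, 4) = 70; 70 < 243? YES
  n = 9: C(9, 4) = 126; 126 < 243? YES
  n = 10: C(10, 4) = 210; 210 < 243? YES
  n = 11: C(11, 4) = 330; 330 < 243? NO
The largest n with C(n, 4) < 243 is n = 10 (where E[X] = 70/81 ≈ 0.864). Hence R_3(4) > 10, i.e. R_3(4) ≥ 11.

Largest n = 10; hence R_3(4) > 10.


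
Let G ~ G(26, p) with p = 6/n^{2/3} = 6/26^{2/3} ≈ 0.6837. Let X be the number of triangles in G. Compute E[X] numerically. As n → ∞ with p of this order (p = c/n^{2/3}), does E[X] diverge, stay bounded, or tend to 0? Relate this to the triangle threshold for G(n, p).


Number of potential triangles: C(26, 3) = 2600.
Each occurs with probability p³ ≈ (0.6837)³ ≈ 3.195266e-01.
By linearity: E[X] = C(26, 3)·p³ ≈ 2600 · 3.195266e-01 ≈ 830.7692.
Since α = 2/3 < 1, p = c/n^{2/3} ≫ 1/n is above the triangle threshold p ~ 1/n. Asymptotically E[X] ~ (c³/6)·n^{3(1−α)} = (6³/6)·n^{1} → ∞; triangles are abundant w.h.p.

E[X] ≈ 830.7692; in regime p = Θ(1/n^{2/3}) E[X] diverges (above the triangle threshold p ~ 1/n).


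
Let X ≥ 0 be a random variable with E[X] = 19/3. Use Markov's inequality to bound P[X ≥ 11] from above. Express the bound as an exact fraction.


μ = E[X] = 19/3, a = 11.
Markov: P[X ≥ 11] ≤ μ/a = (19/3)/11 = 19/33.
Numerically: ≈ 0.575758.
(Since a = 11 > μ = 6.333333, the bound 19/33 is < 1 and informative.)

P[X ≥ 11] ≤ 19/33 ≈ 0.575758.


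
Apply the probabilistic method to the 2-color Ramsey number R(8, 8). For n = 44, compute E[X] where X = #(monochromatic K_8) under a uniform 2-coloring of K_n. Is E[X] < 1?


E[X] = C(44, 8) · 2^{1 − 28} = 177232627 · 2^{−27} = 177232627/134217728.
As a reduced fraction: E[X] = 177232627/134217728 ≈ 1.3205.
Is E[X] < 1? NO.
Since E[X] ≥ 1, the first-moment bound is inconclusive at n = 44; it does NOT by itself certify R(8, 8) > 44.

E[X] = 177232627/134217728 ≈ 1.3205; E[X] ≥ 1; first-moment method inconclusive here.


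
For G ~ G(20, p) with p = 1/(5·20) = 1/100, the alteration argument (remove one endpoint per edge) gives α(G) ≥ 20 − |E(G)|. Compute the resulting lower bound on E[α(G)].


E[|E(G)|] = C(20, 2)·p = 190 · (1/100) = 19/10.
E[α(G)] ≥ n − E[|E(G)|] = 20 − 19/10 = 181/10.
Numerically: ≈ 18.100.
(This is only a lower bound; the true E[α(G)] may be larger.)

E[α(G)] ≥ 181/10 ≈ 18.100.


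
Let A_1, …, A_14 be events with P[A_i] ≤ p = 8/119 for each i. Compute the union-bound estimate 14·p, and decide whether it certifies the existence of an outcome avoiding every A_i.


Union bound: P[∪_{i=1}^{14} A_i] ≤ Σ_i P[A_i] ≤ 14·p = 14·(8/119) = 16/17.
Numerically: 16/17 ≈ 0.9411765.
Is 16/17 < 1? YES.
Since P[∪ A_i] ≤ 16/17 < 1, the complement has P[∩ A_i^c] ≥ 1 − 16/17 = 1/17 > 0, so some outcome avoids every A_i.

14·p = 16/17 ≈ 0.9411765; existence CERTIFIED by the union bound.


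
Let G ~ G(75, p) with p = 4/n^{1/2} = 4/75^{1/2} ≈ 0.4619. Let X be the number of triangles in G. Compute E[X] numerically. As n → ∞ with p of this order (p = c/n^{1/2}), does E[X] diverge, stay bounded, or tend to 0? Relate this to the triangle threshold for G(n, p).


Number of potential triangles: C(75, 3) = 67525.
Each occurs with probability p³ ≈ (0.4619)³ ≈ 9.853445e-02.
By linearity: E[X] = C(75, 3)·p³ ≈ 67525 · 9.853445e-02 ≈ 6653.5385.
Since α = 1/2 < 1, p = c/n^{1/2} ≫ 1/n is above the triangle threshold p ~ 1/n. Asymptotically E[X] ~ (c³/6)·n^{3(1−α)} = (4³/6)·n^{1.5} → ∞; triangles are abundant w.h.p.

E[X] ≈ 6653.5385; in regime p = Θ(1/n^{1/2}) E[X] diverges (above the triangle threshold p ~ 1/n).


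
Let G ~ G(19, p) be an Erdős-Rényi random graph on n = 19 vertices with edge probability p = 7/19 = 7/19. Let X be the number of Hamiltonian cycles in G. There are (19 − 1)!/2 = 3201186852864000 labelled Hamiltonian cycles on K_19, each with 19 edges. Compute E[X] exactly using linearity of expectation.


K_19 has (19 − 1)!/2 = 3201186852864000 labelled Hamiltonian cycles.
For each such Hamiltonian cycle H, let X_H = 1 if all 19 edges of H are present in G. Then P[X_H = 1] = p^{19} = (7/19)^{19} = 11398895185373143/1978419655660313589123979.
Summing the indicators: E[X] = Σ_H E[X_H] = 3201186852864000 · p^{19} = 3201186852864000 · 11398895185373143/1978419655660313589123979 = 36489993404591253525678231552000/1978419655660313589123979.
Numerically: E[X] ≈ 1.844e+07.

E[X] = 3201186852864000 · (7/19)^{19} = 36489993404591253525678231552000/1978419655660313589123979 ≈ 1.844e+07.


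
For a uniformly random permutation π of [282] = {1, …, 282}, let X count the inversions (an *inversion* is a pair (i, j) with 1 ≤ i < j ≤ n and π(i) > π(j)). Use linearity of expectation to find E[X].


Write X = Σ X_I over the C(282, 2) = 39621 pairs i < j, with X_I the indicator of one inversion.
There are 39621 indicators.
For each fixed pair i < j, the values π(i) and π(j) are two distinct elements of {1, …, 282} in uniformly random order; by symmetry P[π(i) > π(j)] = 1/2.
By linearity: E[X] = 39621 · (1/2) = C(282, 2) · (1/2) = 39621/2 = 39621/2 ≈ 19810.5000.

E[X] = 39621/2 = 19810.5000.


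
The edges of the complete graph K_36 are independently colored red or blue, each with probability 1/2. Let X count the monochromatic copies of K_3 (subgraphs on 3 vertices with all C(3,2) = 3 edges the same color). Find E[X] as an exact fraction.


Let X = Σ_S X_S over the C(36, 3) = 7140 subsets S of size 3, where X_S = 1 if the K_3 on S is monochromatic.
For a fixed S, the K_3 on S has C(3, 2) = 3 edges. P[all 3 edges red] = (1/2)^3, and likewise for blue, so P[monochromatic] = 2·(1/2)^3 = 2^{1 − 3} = 1/4.
By linearity: E[X] = C(36, 3) · 2^{1 − 3} = 7140 · 1/4 = 1785.
Numerically: E[X] ≈ 1785.000.

E[X] = C(36,3)·2^(1−C(3,2)) = 1785 ≈ 1785.000.


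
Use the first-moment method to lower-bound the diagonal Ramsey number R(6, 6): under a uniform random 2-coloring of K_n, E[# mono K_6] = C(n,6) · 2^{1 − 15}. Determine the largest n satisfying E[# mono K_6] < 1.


We need C(n, 6) · 2^{1 − 15} < 1, i.e. C(n, 6) < 2^{15 − 1} = 16384.
Check values of n near the boundary:
  n = 11: C(11, 6) = 462; 462 < 16384? YES
  n = 12: C(12, 6) = 924; 924 < 16384? YES
  n = 13: C(13, 6) = 1716; 1716 < 16384? YES
  n = 14: C(14, 6) = 3003; 3003 < 16384? YES
  n = 15: C(15, 6) = 5005; 5005 < 16384? YES
  n = 16: C(16, 6) = 8008; 8008 < 16384? YES
  n = 17: C(17, 6) = 12376; 12376 < 16384? YES
  n = 18: C(18, 6) = 18564; 18564 < 16384? NO
  n = 19: C(19, 6) = 27132; 27132 < 16384? NO
The largest n with C(n, 6) < 16384 is n = 17 (where E[X] = 1547/2048 ≈ 0.7554). Hence R(6, 6) > 17, i.e. R(6, 6) ≥ 18.

Largest n = 17; hence R(6, 6) > 17.


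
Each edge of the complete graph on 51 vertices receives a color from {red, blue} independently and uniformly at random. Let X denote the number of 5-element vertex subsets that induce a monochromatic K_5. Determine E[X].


Let X = Σ_S X_S over the C(51, 5) = 2349060 subsets S of size 5, where X_S = 1 if the K_5 on S is monochromatic.
For a fixed S, the K_5 on S has C(5, 2) = 10 edges. P[all 10 edges red] = (1/2)^10, and likewise for blue, so P[monochromatic] = 2·(1/2)^10 = 2^{1 − 10} = 1/512.
Summing: E[X] = C(51, 5) · 2^{1 − 10} = 2349060 · 1/512 = 587265/128.
Numerically: E[X] ≈ 4588.00781.

E[X] = C(51,5)·2^(1−C(5,2)) = 587265/128 ≈ 4588.00781.


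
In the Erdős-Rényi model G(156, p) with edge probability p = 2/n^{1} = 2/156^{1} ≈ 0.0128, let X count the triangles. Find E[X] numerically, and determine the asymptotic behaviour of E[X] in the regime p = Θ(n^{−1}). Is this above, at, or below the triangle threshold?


Number of potential triangles: C(156, 3) = 620620.
Each occurs with probability p³ ≈ (0.0128)³ ≈ 2.10725e-06.
By linearity: E[X] = C(156, 3)·p³ ≈ 620620 · 2.10725e-06 ≈ 1.308.
Here α = 1, so p = 2/n is exactly at the triangle threshold p ~ 1/n. Asymptotically E[X] → c³/6 = 2³/6 = 4/3 ≈ 1.333, a bounded constant. In this regime the triangle count is asymptotically Poisson(c³/6).

E[X] ≈ 1.308; in regime p = Θ(1/n^{1}) E[X] stays bounded (at the triangle threshold p ~ 1/n).


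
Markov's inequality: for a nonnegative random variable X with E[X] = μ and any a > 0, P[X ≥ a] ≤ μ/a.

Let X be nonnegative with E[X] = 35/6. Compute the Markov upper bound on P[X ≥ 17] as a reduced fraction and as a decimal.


μ = E[X] = 35/6, a = 17.
Markov: P[X ≥ 17] ≤ μ/a = (35/6)/17 = 35/102.
Numerically: ≈ 0.343.
(Since a = 17 > μ = 5.833, the bound 35/102 is < 1 and informative.)

P[X ≥ 17] ≤ 35/102 ≈ 0.343.


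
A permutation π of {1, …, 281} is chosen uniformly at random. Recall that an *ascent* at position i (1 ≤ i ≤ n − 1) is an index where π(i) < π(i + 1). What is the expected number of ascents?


Write X = Σ X_I over i = 1, …, 280, with X_I the indicator of one ascent.
There are 280 indicators.
For each fixed i, the pair (π(i), π(i+1)) is a uniformly random ordered pair of distinct values from {1, …, 281}; by symmetry P[π(i) < π(i+1)] = 1/2.
By linearity: E[X] = 280 · (1/2) = (281 − 1) · (1/2) = 140 ≈ 140.000.

E[X] = 140 = 140.000.


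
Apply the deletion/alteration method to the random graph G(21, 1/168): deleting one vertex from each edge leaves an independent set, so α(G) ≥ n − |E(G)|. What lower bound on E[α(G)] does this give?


E[|E(G)|] = C(21, 2)·p = 210 · (1/168) = 5/4.
E[α(G)] ≥ n − E[|E(G)|] = 21 − 5/4 = 79/4.
Numerically: ≈ 19.7500.
(This is only a lower bound; the true E[α(G)] may be larger.)

E[α(G)] ≥ 79/4 ≈ 19.7500.


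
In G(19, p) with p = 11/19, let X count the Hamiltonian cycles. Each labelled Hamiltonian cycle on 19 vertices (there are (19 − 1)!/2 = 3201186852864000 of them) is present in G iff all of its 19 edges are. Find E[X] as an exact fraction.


K_19 has (19 − 1)!/2 = 3201186852864000 labelled Hamiltonian cycles.
For each such Hamiltonian cycle H, let X_H = 1 if all 19 edges of H are present in G. Then P[X_H = 1] = p^{19} = (11/19)^{19} = 61159090448414546291/1978419655660313589123979.
Summing the indicators: E[X] = Σ_H E[X_H] = 3201186852864000 · p^{19} = 3201186852864000 · 61159090448414546291/1978419655660313589123979 = 195781676276584883979724733927424000/1978419655660313589123979.
Numerically: E[X] ≈ 9.89586e+10.

E[X] = 3201186852864000 · (11/19)^{19} = 195781676276584883979724733927424000/1978419655660313589123979 ≈ 9.89586e+10.


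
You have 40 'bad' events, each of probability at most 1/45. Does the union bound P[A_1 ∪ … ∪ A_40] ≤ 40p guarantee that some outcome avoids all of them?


Union bound: P[∪_{i=1}^{40} A_i] ≤ Σ_i P[A_i] ≤ 40·p = 40·(1/45) = 8/9.
Numerically: 8/9 ≈ 0.888889.
Is 8/9 < 1? YES.
Since P[∪ A_i] ≤ 8/9 < 1, the complement has P[∩ A_i^c] ≥ 1 − 8/9 = 1/9 > 0, so some outcome avoids every A_i.

40·p = 8/9 ≈ 0.888889; existence CERTIFIED by the union bound.


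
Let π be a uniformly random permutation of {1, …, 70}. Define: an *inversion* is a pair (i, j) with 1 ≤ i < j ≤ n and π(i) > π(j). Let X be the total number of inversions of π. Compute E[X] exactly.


Write X = Σ X_I over the C(70, 2) = 2415 pairs i < j, with X_I the indicator of one inversion.
There are 2415 indicators.
For each fixed pair i < j, the values π(i) and π(j) are two distinct elements of {1, …, 70} in uniformly random order; by symmetry P[π(i) > π(j)] = 1/2.
By linearity: E[X] = 2415 · (1/2) = C(70, 2) · (1/2) = 2415/2 = 2415/2 ≈ 1207.50000.

E[X] = 2415/2 = 1207.50000.


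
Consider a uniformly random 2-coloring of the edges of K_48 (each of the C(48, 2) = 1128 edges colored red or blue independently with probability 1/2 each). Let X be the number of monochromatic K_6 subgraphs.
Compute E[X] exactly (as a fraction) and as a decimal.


Let X = Σ_S X_S over the C(48, 6) = 12271512 subsets S of size 6, where X_S = 1 if the K_6 on S is monochromatic.
For a fixed S, the K_6 on S has C(6, 2) = 15 edges. P[all 15 edges red] = (1/2)^15, and likewise for blue, so P[monochromatic] = 2·(1/2)^15 = 2^{1 − 15} = 1/16384.
Summing: E[X] = C(48, 6) · 2^{1 − 15} = 12271512 · 1/16384 = 1533939/2048.
Numerically: E[X] ≈ 748.99365.

E[X] = C(48,6)·2^(1−C(6,2)) = 1533939/2048 ≈ 748.99365.


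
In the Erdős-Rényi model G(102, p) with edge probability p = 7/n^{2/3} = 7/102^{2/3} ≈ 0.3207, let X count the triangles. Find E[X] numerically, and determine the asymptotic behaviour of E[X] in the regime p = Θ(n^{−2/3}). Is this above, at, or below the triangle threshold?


Number of potential triangles: C(102, 3) = 171700.
Each occurs with probability p³ ≈ (0.3207)³ ≈ 3.296809e-02.
By linearity: E[X] = C(102, 3)·p³ ≈ 171700 · 3.296809e-02 ≈ 5660.6209.
Since α = 2/3 < 1, p = c/n^{2/3} ≫ 1/n is above the triangle threshold p ~ 1/n. Asymptotically E[X] ~ (c³/6)·n^{3(1−α)} = (7³/6)·n^{1} → ∞; triangles are abundant w.h.p.

E[X] ≈ 5660.6209; in regime p = Θ(1/n^{2/3}) E[X] diverges (above the triangle threshold p ~ 1/n).


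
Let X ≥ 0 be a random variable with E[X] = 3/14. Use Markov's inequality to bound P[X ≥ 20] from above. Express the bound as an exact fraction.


μ = E[X] = 3/14, a = 20.
Markov: P[X ≥ 20] ≤ μ/a = (3/14)/20 = 3/280.
Numerically: ≈ 0.011.
(Since a = 20 > μ = 0.214, the bound 3/280 is < 1 and informative.)

P[X ≥ 20] ≤ 3/280 ≈ 0.011.


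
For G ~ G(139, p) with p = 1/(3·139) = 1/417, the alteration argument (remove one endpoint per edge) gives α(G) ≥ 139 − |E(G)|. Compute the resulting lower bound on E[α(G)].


E[|E(G)|] = C(139, 2)·p = 9591 · (1/417) = 23.
E[α(G)] ≥ n − E[|E(G)|] = 139 − 23 = 116.
Numerically: ≈ 116.000000.
(This is only a lower bound; the true E[α(G)] may be larger.)

E[α(G)] ≥ 116 ≈ 116.000000.


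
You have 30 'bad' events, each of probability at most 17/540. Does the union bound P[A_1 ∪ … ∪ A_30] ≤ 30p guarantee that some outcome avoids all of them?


Union bound: P[∪_{i=1}^{30} A_i] ≤ Σ_i P[A_i] ≤ 30·p = 30·(17/540) = 17/18.
Numerically: 17/18 ≈ 0.944.
Is 17/18 < 1? YES.
Since P[∪ A_i] ≤ 17/18 < 1, the complement has P[∩ A_i^c] ≥ 1 − 17/18 = 1/18 > 0, so some outcome avoids every A_i.

30·p = 17/18 ≈ 0.944; existence CERTIFIED by the union bound.


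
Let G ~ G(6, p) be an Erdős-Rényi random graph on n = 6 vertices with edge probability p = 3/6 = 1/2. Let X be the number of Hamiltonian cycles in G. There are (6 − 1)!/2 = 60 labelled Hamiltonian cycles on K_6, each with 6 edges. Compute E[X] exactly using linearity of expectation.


K_6 has (6 − 1)!/2 = 60 labelled Hamiltonian cycles.
For each such Hamiltonian cycle H, let X_H = 1 if all 6 edges of H are present in G. Then P[X_H = 1] = p^{6} = (1/2)^{6} = 1/64.
By linearity of expectation: E[X] = Σ_H E[X_H] = 60 · p^{6} = 60 · 1/64 = 15/16.
Numerically: E[X] ≈ 0.9375.

E[X] = 60 · (1/2)^{6} = 15/16 ≈ 0.9375.


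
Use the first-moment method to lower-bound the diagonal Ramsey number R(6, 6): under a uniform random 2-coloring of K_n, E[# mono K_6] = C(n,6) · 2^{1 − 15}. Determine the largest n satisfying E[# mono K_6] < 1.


We need C(n, 6) · 2^{1 − 15} < 1, i.e. C(n, 6) < 2^{15 − 1} = 16384.
Check values of n near the boundary:
  n = 15: C(15, 6) = 5005; 5005 < 16384? YES
  n = 16: C(16, 6) = 8008; 8008 < 16384? YES
  n = 17: C(17, 6) = 12376; 12376 < 16384? YES
  n = 18: C(18, 6) = 18564; 18564 < 16384? NO
  n = 19: C(19, 6) = 27132; 27132 < 16384? NO
The largest n with C(n, 6) < 16384 is n = 17 (where E[X] = 1547/2048 ≈ 0.755). Hence R(6, 6) > 17, i.e. R(6, 6) ≥ 18.

Largest n = 17; hence R(6, 6) > 17.


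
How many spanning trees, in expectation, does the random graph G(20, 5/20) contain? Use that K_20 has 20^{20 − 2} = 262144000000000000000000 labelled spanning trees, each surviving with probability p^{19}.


K_20 has 20^{20 − 2} = 262144000000000000000000 labelled spanning trees.
For each such spanning tree H, let X_H = 1 if all 19 edges of H are present in G. Then P[X_H = 1] = p^{19} = (1/4)^{19} = 1/274877906944.
By linearity: E[X] = Σ_H E[X_H] = 262144000000000000000000 · p^{19} = 262144000000000000000000 · 1/274877906944 = 3814697265625/4.
Numerically: E[X] ≈ 9.54e+11.

E[X] = 262144000000000000000000 · (1/4)^{19} = 3814697265625/4 ≈ 9.54e+11.


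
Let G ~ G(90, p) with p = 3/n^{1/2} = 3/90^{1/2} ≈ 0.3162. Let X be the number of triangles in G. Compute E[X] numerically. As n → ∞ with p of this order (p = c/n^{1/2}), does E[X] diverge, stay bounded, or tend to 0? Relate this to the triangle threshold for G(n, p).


Number of potential triangles: C(90, 3) = 117480.
Each occurs with probability p³ ≈ (0.3162)³ ≈ 3.162278e-02.
By linearity: E[X] = C(90, 3)·p³ ≈ 117480 · 3.162278e-02 ≈ 3715.0438.
Since α = 1/2 < 1, p = c/n^{1/2} ≫ 1/n is above the triangle threshold p ~ 1/n. Asymptotically E[X] ~ (c³/6)·n^{3(1−α)} = (3³/6)·n^{1.5} → ∞; triangles are abundant w.h.p.

E[X] ≈ 3715.0438; in regime p = Θ(1/n^{1/2}) E[X] diverges (above the triangle threshold p ~ 1/n).


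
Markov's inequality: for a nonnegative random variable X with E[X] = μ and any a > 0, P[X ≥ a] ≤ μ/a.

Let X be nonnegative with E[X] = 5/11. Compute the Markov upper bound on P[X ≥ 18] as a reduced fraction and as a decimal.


μ = E[X] = 5/11, a = 18.
Markov: P[X ≥ 18] ≤ μ/a = (5/11)/18 = 5/198.
Numerically: ≈ 0.025.
(Since a = 18 > μ = 0.455, the bound 5/198 is < 1 and informative.)

P[X ≥ 18] ≤ 5/198 ≈ 0.025.


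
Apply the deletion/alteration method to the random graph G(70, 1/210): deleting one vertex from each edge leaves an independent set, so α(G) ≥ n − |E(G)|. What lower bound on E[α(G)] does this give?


E[|E(G)|] = C(70, 2)·p = 2415 · (1/210) = 23/2.
E[α(G)] ≥ n − E[|E(G)|] = 70 − 23/2 = 117/2.
Numerically: ≈ 58.5000.
(This is only a lower bound; the true E[α(G)] may be larger.)

E[α(G)] ≥ 117/2 ≈ 58.5000.


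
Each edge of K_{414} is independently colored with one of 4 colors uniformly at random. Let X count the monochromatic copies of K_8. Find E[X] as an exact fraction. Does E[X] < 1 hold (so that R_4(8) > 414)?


E[X] = C(414, 8) · 4^{1 − 28} = 19995425223496173 · 4^{−27} = 19995425223496173/18014398509481984.
As a reduced fraction: E[X] = 19995425223496173/18014398509481984 ≈ 1.1100.
Is E[X] < 1? NO.
Since E[X] ≥ 1, the first-moment bound is inconclusive at n = 414; it does NOT by itself certify R_4(8) > 414.

E[X] = 19995425223496173/18014398509481984 ≈ 1.1100; E[X] ≥ 1; first-moment method inconclusive here.


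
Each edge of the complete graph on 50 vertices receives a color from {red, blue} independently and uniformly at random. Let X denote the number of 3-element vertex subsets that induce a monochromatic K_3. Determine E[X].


Let X = Σ_S X_S over the C(50, 3) = 19600 subsets S of size 3, where X_S = 1 if the K_3 on S is monochromatic.
For a fixed S, the K_3 on S has C(3, 2) = 3 edges. P[all 3 edges red] = (1/2)^3, and likewise for blue, so P[monochromatic] = 2·(1/2)^3 = 2^{1 − 3} = 1/4.
Summing: E[X] = C(50, 3) · 2^{1 − 3} = 19600 · 1/4 = 4900.
Numerically: E[X] ≈ 4900.0000.

E[X] = C(50,3)·2^(1−C(3,2)) = 4900 ≈ 4900.0000.


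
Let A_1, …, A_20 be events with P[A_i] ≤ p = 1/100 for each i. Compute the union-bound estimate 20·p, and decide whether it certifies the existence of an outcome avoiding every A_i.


Union bound: P[∪_{i=1}^{20} A_i] ≤ Σ_i P[A_i] ≤ 20·p = 20·(1/100) = 1/5.
Numerically: 1/5 ≈ 0.200.
Is 1/5 < 1? YES.
Since P[∪ A_i] ≤ 1/5 < 1, the complement has P[∩ A_i^c] ≥ 1 − 1/5 = 4/5 > 0, so some outcome avoids every A_i.

20·p = 1/5 ≈ 0.200; existence CERTIFIED by the union bound.


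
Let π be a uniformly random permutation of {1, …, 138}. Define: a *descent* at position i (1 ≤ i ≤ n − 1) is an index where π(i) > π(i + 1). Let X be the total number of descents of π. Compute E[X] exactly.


Write X = Σ X_I over i = 1, …, 137, with X_I the indicator of one descent.
There are 137 indicators.
For each fixed i, the pair (π(i), π(i+1)) is a uniformly random ordered pair of distinct values from {1, …, 138}; by symmetry P[π(i) > π(i+1)] = 1/2.
By linearity: E[X] = 137 · (1/2) = (138 − 1) · (1/2) = 137/2 ≈ 68.500.

E[X] = 137/2 = 68.500.


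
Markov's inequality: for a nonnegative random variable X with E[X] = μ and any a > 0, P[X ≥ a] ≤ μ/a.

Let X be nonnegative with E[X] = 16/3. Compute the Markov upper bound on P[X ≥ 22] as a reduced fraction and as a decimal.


μ = E[X] = 16/3, a = 22.
Markov: P[X ≥ 22] ≤ μ/a = (16/3)/22 = 8/33.
Numerically: ≈ 0.242.
(Since a = 22 > μ = 5.333, the bound 8/33 is < 1 and informative.)

P[X ≥ 22] ≤ 8/33 ≈ 0.242.


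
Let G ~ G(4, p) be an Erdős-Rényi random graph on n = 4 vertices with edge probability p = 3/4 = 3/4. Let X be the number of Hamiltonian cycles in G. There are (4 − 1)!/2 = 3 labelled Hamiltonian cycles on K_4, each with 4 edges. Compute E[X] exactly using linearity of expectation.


K_4 has (4 − 1)!/2 = 3 labelled Hamiltonian cycles.
For each such Hamiltonian cycle H, let X_H = 1 if all 4 edges of H are present in G. Then P[X_H = 1] = p^{4} = (3/4)^{4} = 81/256.
By linearity of expectation: E[X] = Σ_H E[X_H] = 3 · p^{4} = 3 · 81/256 = 243/256.
Numerically: E[X] ≈ 0.949219.

E[X] = 3 · (3/4)^{4} = 243/256 ≈ 0.949219.


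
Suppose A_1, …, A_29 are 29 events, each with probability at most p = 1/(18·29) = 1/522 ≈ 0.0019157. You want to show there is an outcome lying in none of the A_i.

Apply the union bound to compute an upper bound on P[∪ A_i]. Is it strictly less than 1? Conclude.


Union bound: P[∪_{i=1}^{29} A_i] ≤ Σ_i P[A_i] ≤ 29·p = 29·(1/522) = 1/18.
Numerically: 1/18 ≈ 0.0555556.
Is 1/18 < 1? YES.
Since P[∪ A_i] ≤ 1/18 < 1, the complement has P[∩ A_i^c] ≥ 1 − 1/18 = 17/18 > 0, so some outcome avoids every A_i.

29·p = 1/18 ≈ 0.0555556; existence CERTIFIED by the union bound.


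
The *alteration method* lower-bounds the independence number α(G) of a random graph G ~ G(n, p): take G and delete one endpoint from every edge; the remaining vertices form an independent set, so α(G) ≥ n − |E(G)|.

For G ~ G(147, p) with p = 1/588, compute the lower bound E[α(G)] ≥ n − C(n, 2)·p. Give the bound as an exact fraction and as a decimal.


E[|E(G)|] = C(147, 2)·p = 10731 · (1/588) = 73/4.
E[α(G)] ≥ n − E[|E(G)|] = 147 − 73/4 = 515/4.
Numerically: ≈ 128.7500.
(This is only a lower bound; the true E[α(G)] may be larger.)

E[α(G)] ≥ 515/4 ≈ 128.7500.


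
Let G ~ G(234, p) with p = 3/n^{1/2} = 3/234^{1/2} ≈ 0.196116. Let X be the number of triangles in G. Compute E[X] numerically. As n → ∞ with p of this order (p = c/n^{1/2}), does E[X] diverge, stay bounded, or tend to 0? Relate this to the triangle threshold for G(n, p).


Number of potential triangles: C(234, 3) = 2108184.
Each occurs with probability p³ ≈ (0.196116)³ ≈ 7.54292827e-03.
By linearity: E[X] = C(234, 3)·p³ ≈ 2108184 · 7.54292827e-03 ≈ 15901.880702.
Since α = 1/2 < 1, p = c/n^{1/2} ≫ 1/n is above the triangle threshold p ~ 1/n. Asymptotically E[X] ~ (c³/6)·n^{3(1−α)} = (3³/6)·n^{1.5} → ∞; triangles are abundant w.h.p.

E[X] ≈ 15901.880702; in regime p = Θ(1/n^{1/2}) E[X] diverges (above the triangle threshold p ~ 1/n).
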